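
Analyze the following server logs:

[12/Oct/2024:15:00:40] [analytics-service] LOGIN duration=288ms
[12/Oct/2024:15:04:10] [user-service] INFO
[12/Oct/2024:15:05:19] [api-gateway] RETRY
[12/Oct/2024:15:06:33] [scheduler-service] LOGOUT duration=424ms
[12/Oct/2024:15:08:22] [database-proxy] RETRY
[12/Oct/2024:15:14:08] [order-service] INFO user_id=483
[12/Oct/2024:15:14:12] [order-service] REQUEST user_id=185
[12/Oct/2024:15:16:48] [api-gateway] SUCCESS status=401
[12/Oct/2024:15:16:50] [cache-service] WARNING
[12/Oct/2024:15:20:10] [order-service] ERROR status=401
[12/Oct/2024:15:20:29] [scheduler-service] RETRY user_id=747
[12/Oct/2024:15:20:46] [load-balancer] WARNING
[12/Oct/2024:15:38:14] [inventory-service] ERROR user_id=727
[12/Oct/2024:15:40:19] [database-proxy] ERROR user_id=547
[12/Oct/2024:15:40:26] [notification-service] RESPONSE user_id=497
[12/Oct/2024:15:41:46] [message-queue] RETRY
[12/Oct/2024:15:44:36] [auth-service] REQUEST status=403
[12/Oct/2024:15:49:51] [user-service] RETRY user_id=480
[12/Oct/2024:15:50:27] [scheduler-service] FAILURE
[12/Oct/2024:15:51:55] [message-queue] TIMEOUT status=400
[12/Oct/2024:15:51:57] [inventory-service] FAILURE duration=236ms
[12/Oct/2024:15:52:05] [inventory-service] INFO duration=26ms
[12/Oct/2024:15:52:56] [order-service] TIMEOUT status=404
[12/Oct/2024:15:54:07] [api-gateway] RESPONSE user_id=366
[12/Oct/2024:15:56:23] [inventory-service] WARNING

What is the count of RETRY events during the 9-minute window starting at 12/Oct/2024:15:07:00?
1

To count events in the time window:

1. Window boundaries: 12/Oct/2024:15:07:00 to 12/Oct/2024:15:16:00
2. Filter for RETRY events within this window
3. Count matching events: 1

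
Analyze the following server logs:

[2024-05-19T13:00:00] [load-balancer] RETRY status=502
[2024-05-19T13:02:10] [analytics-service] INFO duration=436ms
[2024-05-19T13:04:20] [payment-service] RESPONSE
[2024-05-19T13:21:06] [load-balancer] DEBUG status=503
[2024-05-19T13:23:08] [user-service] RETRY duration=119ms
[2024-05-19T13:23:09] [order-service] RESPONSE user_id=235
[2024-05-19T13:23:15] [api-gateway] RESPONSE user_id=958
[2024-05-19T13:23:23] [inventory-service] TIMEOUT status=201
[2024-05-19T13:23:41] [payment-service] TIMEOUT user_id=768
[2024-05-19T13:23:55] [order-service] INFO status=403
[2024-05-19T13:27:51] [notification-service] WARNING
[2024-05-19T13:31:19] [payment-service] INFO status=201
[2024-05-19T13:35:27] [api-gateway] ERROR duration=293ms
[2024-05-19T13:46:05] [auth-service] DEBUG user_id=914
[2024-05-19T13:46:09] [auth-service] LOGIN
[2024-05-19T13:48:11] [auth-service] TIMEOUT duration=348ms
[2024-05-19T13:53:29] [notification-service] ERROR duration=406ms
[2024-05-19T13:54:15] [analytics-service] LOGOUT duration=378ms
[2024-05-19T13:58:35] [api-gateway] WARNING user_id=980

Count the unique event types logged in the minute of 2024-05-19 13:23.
4

To count unique event types:

1. Filter events in the minute starting at 2024-05-19 13:23
2. Extract event types from matching entries
3. Count unique types: 4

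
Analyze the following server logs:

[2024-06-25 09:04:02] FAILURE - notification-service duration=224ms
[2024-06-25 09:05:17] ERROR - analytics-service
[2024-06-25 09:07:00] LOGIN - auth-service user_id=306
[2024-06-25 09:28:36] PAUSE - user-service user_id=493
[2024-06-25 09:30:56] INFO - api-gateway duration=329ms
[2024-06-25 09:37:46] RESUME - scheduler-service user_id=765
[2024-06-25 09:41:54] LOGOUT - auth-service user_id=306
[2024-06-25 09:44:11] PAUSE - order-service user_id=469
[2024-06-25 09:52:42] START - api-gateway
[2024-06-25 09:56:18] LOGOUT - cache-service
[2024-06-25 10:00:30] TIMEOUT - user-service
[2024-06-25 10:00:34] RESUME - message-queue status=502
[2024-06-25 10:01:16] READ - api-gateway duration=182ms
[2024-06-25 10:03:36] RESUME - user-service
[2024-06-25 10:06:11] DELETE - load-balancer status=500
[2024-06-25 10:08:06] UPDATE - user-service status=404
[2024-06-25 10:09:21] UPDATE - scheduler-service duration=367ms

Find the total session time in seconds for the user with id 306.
2094

To calculate session duration:

1. Find LOGIN event for user_id=306: 2024-06-25 09:07:00
2. Find LOGOUT event for user_id=306: 2024-06-25 09:41:54
3. Session duration: 2024-06-25 09:41:54 - 2024-06-25 09:07:00 = 2094 seconds (34 minutes)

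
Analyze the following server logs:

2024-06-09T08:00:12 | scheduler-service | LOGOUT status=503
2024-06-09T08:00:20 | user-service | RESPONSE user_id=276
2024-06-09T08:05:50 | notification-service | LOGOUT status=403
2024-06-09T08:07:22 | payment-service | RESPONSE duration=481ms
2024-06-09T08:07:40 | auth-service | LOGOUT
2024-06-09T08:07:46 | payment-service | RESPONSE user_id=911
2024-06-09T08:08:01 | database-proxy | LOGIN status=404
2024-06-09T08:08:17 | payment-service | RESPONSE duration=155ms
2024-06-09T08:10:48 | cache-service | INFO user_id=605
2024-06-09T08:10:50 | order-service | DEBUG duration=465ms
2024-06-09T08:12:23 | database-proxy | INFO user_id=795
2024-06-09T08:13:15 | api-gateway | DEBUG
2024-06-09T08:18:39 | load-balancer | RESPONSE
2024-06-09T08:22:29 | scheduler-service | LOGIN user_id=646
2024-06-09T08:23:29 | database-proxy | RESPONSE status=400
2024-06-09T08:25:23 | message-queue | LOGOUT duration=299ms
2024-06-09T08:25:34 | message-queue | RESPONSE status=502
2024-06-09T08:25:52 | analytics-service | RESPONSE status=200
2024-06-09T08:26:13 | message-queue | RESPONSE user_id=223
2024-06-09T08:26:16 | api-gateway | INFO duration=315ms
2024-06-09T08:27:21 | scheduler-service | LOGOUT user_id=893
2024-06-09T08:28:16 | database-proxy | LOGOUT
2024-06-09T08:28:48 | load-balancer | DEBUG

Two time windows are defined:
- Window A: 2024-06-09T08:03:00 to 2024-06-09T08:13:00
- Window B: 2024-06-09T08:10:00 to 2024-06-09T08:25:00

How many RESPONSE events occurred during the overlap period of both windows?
0

To find overlap events:

1. Window A: 2024-06-09T08:03:00 to 2024-06-09T08:13:00
2. Window B: 2024-06-09T08:10:00 to 2024-06-09T08:25:00
3. Overlap period: 2024-06-09T08:10:00 to 2024-06-09T08:13:00
4. Count RESPONSE events in overlap: 0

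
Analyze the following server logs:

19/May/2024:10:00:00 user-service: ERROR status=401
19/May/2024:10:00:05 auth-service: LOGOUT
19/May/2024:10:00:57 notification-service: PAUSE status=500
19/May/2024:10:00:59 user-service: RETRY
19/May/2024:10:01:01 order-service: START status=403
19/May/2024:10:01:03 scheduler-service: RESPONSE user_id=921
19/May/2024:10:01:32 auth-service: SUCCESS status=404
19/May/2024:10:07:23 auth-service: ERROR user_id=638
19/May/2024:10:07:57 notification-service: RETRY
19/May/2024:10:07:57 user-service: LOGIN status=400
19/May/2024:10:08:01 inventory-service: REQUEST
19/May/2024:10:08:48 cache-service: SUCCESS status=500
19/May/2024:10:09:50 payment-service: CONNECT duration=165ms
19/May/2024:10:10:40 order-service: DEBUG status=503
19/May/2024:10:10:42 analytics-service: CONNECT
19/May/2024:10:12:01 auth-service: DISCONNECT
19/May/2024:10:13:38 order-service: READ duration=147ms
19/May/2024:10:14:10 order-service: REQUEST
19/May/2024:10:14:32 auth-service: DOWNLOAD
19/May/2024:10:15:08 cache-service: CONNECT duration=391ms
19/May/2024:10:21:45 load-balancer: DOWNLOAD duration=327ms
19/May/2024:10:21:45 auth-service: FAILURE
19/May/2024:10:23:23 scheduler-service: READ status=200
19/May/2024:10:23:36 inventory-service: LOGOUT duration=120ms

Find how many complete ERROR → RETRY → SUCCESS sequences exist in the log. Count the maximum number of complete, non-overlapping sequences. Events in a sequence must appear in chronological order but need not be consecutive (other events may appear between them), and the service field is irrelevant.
2

To count sequences:

1. Look for pattern: ERROR → RETRY → SUCCESS
2. Greedily scan the log in chronological order, matching each sequence element in turn (ignoring service)
3. Each time the full pattern completes, increment the count and restart matching from the next event
4. Complete non-overlapping sequences found: 2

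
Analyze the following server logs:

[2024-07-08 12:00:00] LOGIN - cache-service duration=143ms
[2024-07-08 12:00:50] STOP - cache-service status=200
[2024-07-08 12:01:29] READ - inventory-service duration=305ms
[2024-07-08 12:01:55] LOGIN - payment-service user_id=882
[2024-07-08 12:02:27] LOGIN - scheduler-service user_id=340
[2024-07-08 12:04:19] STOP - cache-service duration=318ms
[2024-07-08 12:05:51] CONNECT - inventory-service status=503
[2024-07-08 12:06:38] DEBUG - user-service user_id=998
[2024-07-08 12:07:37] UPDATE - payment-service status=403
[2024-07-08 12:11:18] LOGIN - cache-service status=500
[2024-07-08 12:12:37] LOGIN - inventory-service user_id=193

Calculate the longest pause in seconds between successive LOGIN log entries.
531

To find the longest gap:

1. Extract all LOGIN events in chronological order
2. Calculate time differences between consecutive events
3. Find the maximum difference
4. Longest gap: 531 seconds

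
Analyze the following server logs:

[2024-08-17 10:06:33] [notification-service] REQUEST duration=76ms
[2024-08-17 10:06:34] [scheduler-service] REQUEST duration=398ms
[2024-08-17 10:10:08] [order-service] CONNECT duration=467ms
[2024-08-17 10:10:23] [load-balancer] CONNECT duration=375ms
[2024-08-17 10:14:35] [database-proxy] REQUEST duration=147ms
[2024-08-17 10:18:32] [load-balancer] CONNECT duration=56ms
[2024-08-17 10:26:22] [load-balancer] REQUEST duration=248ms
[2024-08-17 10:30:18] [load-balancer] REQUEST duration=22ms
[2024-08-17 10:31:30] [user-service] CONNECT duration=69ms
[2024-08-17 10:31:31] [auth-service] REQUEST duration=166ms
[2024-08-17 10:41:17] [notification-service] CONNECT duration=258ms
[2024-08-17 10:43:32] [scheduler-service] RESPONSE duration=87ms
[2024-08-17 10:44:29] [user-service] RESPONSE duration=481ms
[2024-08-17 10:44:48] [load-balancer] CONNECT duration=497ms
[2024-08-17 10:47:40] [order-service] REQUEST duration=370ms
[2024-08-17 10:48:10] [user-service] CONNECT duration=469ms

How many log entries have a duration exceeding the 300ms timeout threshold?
7

To count timeouts:

1. Threshold: 300ms
2. Extract duration from each log entry
3. Count entries where duration > 300
4. Timeout count: 7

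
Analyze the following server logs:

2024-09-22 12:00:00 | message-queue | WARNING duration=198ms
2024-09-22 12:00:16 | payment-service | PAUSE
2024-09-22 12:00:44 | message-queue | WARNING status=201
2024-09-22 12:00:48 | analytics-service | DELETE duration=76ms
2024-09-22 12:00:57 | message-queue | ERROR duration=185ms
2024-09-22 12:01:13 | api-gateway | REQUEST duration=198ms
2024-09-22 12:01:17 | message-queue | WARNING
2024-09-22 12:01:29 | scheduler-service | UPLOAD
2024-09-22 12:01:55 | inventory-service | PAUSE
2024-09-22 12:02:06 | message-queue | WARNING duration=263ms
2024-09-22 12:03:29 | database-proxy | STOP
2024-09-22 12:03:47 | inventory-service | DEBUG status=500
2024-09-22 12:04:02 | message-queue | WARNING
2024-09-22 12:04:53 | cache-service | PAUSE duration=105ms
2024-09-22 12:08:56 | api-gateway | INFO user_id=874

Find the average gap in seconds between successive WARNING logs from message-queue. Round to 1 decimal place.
60.5

To calculate average interval:

1. Find all WARNING events for message-queue in order
2. Calculate time gaps between consecutive events
3. Compute mean of gaps: 242 / 4 = 60.5 seconds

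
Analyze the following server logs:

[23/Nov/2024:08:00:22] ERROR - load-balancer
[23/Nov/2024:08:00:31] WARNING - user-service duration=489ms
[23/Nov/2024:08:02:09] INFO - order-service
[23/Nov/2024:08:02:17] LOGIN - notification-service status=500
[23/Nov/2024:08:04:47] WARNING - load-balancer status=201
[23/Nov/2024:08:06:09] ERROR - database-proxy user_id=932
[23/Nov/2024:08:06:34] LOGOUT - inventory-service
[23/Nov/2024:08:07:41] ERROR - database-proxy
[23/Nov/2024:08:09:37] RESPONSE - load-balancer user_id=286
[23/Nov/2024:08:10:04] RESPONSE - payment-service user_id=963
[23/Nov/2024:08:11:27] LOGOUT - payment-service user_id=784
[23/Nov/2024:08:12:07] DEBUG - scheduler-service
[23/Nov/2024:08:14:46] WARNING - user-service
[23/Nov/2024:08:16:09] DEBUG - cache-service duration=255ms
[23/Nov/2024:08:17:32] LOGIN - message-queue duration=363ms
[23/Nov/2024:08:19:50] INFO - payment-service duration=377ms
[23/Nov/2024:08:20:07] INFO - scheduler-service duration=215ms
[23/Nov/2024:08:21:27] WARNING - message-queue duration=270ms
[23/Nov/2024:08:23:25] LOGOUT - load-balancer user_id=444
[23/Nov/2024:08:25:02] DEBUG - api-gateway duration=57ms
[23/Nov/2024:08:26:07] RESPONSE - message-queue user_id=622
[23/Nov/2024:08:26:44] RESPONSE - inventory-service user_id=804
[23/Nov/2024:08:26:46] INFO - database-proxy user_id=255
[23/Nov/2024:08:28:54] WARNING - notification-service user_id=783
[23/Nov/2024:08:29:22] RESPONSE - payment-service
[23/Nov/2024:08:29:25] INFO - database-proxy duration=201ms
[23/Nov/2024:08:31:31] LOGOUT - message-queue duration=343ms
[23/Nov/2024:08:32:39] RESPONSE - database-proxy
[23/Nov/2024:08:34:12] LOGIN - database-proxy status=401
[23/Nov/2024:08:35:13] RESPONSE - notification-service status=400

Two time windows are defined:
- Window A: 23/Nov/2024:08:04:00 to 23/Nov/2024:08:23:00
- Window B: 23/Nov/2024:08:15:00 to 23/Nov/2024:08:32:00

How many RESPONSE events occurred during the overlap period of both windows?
0

To find overlap events:

1. Window A: 23/Nov/2024:08:04:00 to 23/Nov/2024:08:23:00
2. Window B: 23/Nov/2024:08:15:00 to 23/Nov/2024:08:32:00
3. Overlap period: 23/Nov/2024:08:15:00 to 23/Nov/2024:08:23:00
4. Count RESPONSE events in overlap: 0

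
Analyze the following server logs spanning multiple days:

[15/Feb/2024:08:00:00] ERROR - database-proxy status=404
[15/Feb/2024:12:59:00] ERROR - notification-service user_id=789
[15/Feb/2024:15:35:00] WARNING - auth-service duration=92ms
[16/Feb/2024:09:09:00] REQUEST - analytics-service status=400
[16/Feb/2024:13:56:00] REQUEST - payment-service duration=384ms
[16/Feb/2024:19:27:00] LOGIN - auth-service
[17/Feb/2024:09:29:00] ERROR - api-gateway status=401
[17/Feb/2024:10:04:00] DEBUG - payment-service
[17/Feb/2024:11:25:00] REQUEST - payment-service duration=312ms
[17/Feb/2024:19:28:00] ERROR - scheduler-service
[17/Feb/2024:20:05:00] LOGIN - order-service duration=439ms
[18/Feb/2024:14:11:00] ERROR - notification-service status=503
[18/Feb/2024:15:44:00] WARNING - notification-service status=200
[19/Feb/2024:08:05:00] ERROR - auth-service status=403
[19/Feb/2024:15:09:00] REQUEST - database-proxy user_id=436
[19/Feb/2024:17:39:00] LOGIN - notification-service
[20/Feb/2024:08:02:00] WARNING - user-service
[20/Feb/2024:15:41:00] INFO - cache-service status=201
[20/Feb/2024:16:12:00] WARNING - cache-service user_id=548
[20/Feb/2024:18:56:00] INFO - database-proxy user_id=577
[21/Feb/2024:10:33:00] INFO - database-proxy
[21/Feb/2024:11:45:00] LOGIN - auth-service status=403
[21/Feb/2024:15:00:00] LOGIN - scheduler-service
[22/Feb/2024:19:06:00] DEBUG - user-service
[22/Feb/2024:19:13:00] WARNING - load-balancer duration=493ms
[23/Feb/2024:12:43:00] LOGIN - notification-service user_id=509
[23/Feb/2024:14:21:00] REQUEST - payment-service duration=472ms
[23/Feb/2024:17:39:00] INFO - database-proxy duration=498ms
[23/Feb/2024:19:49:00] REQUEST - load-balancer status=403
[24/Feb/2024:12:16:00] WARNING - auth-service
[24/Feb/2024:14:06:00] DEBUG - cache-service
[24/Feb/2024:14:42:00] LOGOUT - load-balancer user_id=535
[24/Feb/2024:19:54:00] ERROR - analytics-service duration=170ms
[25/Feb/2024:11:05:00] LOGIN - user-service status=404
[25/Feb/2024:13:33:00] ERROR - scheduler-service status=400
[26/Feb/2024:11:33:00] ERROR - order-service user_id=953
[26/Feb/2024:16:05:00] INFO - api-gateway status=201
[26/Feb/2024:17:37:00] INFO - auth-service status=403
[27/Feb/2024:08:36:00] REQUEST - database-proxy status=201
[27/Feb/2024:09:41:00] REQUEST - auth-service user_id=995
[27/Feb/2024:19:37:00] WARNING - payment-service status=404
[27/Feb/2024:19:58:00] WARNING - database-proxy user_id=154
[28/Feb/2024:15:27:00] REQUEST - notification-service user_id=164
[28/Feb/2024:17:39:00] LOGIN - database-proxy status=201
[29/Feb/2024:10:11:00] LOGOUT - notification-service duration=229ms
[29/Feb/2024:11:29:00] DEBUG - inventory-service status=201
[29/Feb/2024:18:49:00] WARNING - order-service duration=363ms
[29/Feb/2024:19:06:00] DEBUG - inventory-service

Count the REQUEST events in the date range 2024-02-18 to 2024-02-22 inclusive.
1

To filter by date range:

1. Date range: 2024-02-18 through 2024-02-22, both dates inclusive
2. Filter for REQUEST events whose date falls in this range
3. Count matching events: 1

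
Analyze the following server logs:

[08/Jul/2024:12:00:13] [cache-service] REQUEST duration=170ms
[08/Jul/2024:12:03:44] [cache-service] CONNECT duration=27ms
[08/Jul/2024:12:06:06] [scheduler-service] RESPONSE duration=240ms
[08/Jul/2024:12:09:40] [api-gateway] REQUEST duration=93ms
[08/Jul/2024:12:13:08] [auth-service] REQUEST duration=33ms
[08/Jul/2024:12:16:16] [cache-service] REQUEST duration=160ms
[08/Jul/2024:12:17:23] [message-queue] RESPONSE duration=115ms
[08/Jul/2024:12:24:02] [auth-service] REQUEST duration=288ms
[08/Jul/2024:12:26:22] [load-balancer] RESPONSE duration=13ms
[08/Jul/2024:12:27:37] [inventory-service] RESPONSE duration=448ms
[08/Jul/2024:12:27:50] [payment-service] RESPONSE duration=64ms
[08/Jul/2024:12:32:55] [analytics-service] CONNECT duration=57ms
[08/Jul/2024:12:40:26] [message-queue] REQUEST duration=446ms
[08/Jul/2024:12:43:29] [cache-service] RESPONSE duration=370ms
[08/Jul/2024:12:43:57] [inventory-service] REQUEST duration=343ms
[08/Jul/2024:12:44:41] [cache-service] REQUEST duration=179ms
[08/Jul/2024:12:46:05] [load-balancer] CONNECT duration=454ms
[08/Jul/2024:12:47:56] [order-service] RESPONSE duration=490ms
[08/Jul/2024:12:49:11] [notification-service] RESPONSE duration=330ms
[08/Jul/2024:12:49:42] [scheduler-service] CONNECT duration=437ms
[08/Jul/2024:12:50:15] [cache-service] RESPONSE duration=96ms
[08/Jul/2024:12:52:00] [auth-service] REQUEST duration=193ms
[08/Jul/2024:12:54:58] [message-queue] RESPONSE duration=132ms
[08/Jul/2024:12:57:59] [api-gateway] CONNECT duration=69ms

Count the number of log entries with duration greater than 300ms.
8

To count timeouts:

1. Threshold: 300ms
2. Extract duration from each log entry
3. Count entries where duration > 300
4. Timeout count: 8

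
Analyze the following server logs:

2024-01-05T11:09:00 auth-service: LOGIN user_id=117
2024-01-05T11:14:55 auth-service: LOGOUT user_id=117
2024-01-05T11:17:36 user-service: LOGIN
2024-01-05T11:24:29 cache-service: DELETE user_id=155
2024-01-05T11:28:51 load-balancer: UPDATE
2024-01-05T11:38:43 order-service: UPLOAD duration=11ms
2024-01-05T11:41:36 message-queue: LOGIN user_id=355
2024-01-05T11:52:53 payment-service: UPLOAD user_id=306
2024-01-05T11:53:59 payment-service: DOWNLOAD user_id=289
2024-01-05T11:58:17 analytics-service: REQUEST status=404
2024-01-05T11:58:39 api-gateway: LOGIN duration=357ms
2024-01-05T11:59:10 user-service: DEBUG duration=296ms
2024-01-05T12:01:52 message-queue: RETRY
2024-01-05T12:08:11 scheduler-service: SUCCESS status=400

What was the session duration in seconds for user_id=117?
355

To calculate session duration:

1. Find LOGIN event for user_id=117: 2024-01-05T11:09:00
2. Find LOGOUT event for user_id=117: 2024-01-05T11:14:55
3. Session duration: 2024-01-05T11:14:55 - 2024-01-05T11:09:00 = 355 seconds (5 minutes)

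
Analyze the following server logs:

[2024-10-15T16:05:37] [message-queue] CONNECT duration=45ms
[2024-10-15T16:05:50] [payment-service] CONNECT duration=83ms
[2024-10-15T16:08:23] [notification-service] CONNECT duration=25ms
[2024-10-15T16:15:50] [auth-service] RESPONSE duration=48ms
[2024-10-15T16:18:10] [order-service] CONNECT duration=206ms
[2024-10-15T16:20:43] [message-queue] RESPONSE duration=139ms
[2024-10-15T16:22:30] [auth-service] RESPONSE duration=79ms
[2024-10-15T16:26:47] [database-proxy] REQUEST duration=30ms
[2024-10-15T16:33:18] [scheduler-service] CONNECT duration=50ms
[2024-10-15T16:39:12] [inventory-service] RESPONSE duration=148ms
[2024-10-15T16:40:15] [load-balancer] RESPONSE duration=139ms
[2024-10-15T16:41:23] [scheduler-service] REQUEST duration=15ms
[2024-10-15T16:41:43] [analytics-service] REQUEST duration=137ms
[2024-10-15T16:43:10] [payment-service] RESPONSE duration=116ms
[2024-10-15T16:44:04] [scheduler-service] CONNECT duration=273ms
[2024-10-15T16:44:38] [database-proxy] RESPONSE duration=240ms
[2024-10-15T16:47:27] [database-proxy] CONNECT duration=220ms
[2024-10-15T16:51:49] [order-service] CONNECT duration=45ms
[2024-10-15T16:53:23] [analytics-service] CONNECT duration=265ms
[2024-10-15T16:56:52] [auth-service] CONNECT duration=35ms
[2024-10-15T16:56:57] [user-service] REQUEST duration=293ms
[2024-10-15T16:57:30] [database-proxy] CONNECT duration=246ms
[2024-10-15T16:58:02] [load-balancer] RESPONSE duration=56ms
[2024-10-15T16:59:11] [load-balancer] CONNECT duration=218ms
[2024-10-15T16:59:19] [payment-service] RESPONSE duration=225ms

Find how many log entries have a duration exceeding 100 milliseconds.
14

To count timeouts:

1. Threshold: 100ms
2. Extract duration from each log entry
3. Count entries where duration > 100
4. Timeout count: 14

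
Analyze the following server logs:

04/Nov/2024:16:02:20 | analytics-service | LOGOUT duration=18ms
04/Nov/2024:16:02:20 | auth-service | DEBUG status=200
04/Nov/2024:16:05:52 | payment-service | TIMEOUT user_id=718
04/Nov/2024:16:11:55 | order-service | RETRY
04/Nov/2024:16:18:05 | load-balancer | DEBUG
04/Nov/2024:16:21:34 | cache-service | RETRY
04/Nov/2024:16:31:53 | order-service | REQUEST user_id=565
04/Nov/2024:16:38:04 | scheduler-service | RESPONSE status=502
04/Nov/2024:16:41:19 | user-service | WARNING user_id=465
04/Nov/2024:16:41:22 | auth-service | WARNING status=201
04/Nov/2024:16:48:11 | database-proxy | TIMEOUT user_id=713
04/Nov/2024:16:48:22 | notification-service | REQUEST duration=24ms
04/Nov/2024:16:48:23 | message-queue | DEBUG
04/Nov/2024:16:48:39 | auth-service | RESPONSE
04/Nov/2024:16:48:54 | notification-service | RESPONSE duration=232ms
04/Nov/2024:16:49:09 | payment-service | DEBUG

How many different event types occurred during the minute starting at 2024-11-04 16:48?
4

To count unique event types:

1. Filter events in the minute starting at 2024-11-04 16:48
2. Extract event types from matching entries
3. Count unique types: 4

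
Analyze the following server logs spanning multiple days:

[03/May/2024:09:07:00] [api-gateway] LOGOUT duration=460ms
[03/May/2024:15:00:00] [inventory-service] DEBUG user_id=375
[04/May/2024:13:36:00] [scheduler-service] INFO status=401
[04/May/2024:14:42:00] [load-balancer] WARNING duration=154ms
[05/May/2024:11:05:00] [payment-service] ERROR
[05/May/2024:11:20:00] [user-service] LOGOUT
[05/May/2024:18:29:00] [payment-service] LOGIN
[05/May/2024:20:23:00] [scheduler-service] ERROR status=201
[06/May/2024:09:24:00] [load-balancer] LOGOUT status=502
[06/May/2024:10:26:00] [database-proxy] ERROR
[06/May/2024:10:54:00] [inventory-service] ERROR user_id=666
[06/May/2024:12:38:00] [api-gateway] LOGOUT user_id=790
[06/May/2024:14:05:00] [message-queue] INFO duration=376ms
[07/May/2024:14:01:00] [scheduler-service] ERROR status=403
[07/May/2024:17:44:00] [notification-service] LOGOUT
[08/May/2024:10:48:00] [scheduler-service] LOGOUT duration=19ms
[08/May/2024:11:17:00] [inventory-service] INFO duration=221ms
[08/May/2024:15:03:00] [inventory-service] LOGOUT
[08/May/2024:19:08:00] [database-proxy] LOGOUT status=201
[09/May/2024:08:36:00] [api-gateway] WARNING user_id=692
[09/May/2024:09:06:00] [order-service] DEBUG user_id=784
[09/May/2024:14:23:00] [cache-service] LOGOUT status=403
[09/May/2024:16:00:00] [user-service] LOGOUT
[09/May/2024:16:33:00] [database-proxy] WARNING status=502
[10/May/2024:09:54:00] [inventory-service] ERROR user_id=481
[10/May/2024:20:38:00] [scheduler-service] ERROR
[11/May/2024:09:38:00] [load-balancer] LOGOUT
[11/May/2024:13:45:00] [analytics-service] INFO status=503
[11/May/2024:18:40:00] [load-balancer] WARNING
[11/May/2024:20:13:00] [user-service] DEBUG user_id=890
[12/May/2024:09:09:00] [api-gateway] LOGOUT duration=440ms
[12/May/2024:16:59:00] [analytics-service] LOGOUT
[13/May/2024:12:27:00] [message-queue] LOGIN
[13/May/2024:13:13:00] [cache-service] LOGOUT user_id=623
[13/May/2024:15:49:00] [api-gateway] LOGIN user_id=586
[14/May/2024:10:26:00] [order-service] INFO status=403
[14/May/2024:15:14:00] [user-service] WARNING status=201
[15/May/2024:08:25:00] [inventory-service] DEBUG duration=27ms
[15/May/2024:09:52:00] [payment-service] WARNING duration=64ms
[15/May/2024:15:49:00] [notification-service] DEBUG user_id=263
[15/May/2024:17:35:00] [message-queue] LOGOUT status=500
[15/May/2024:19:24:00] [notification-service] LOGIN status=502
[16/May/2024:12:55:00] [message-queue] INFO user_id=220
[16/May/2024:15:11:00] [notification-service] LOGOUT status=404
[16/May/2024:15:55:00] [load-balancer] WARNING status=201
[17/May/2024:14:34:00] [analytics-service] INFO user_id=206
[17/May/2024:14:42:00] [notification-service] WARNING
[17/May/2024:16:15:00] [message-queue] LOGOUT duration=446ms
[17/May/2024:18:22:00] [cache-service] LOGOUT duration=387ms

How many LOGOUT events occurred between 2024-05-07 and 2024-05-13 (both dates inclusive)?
10

To filter by date range:

1. Date range: 2024-05-07 through 2024-05-13, both dates inclusive
2. Filter for LOGOUT events whose date falls in this range
3. Count matching events: 10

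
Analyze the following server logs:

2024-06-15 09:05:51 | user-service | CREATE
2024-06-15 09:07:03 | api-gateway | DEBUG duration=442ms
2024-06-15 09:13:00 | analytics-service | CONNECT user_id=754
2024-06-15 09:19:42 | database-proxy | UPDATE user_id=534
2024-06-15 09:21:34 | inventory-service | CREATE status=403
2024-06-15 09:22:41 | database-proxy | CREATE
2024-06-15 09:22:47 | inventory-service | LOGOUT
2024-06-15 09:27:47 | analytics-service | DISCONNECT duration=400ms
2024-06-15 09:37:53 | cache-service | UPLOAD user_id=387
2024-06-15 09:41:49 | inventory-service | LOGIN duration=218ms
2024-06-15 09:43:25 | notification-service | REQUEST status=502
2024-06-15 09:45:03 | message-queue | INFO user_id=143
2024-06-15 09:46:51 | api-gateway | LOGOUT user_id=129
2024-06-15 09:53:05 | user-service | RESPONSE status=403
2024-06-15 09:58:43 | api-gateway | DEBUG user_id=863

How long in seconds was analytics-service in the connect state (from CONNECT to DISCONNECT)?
887

To calculate state duration:

1. Find CONNECT event for analytics-service: 2024-06-15 09:13:00
2. Find DISCONNECT event for analytics-service: 2024-06-15 09:27:47
3. Calculate duration: 2024-06-15 09:27:47 - 2024-06-15 09:13:00 = 887 seconds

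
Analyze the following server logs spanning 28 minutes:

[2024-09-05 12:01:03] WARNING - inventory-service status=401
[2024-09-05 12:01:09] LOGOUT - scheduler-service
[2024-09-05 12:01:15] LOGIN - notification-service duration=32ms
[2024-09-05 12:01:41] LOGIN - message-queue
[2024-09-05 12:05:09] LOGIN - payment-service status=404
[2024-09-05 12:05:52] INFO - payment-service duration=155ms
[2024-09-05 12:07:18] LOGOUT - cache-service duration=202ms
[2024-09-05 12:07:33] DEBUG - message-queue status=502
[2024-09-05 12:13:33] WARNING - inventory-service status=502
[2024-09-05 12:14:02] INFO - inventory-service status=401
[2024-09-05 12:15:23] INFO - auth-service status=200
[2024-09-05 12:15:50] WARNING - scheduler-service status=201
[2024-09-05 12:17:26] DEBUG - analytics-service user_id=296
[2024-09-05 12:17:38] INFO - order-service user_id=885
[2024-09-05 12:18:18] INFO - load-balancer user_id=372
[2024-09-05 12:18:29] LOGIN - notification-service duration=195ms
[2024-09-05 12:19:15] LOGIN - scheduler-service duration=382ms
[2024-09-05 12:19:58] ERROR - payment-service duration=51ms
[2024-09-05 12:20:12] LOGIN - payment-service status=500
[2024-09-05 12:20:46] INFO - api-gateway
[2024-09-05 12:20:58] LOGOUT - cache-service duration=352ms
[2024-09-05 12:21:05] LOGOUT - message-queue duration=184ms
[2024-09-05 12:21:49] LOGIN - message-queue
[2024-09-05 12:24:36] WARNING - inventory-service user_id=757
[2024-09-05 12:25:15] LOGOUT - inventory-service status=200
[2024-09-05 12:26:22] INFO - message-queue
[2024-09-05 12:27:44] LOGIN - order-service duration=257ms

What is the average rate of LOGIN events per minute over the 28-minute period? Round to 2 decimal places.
0.29

To calculate the rate:

1. Count total LOGIN events: 8
2. Total time period: 28 minutes
3. Rate = 8 / 28 = 0.29 events per minute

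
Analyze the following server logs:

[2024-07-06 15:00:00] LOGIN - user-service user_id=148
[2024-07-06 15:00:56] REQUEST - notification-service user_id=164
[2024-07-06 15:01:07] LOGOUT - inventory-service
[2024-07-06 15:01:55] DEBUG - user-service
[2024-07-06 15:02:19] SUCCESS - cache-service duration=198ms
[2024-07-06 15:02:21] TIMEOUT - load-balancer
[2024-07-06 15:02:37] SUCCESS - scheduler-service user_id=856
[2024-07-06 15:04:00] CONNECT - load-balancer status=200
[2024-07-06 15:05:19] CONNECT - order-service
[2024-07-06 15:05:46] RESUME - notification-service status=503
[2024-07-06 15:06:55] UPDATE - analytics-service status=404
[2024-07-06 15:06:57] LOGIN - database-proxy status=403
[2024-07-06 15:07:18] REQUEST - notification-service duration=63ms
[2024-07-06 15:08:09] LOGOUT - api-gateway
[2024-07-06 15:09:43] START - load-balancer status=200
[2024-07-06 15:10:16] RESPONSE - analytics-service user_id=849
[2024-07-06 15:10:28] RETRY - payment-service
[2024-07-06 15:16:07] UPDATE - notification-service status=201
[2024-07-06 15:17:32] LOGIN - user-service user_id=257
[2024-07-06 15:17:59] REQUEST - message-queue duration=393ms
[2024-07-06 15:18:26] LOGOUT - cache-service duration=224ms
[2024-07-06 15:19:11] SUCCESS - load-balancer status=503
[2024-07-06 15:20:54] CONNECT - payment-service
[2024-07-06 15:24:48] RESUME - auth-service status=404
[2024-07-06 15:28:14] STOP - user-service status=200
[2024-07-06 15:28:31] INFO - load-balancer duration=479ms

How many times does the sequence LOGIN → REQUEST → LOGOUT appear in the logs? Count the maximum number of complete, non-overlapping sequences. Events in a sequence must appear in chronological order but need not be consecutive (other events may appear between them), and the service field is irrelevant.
3

To count sequences:

1. Look for pattern: LOGIN → REQUEST → LOGOUT
2. Greedily scan the log in chronological order, matching each sequence element in turn (ignoring service)
3. Each time the full pattern completes, increment the count and restart matching from the next event
4. Complete non-overlapping sequences found: 3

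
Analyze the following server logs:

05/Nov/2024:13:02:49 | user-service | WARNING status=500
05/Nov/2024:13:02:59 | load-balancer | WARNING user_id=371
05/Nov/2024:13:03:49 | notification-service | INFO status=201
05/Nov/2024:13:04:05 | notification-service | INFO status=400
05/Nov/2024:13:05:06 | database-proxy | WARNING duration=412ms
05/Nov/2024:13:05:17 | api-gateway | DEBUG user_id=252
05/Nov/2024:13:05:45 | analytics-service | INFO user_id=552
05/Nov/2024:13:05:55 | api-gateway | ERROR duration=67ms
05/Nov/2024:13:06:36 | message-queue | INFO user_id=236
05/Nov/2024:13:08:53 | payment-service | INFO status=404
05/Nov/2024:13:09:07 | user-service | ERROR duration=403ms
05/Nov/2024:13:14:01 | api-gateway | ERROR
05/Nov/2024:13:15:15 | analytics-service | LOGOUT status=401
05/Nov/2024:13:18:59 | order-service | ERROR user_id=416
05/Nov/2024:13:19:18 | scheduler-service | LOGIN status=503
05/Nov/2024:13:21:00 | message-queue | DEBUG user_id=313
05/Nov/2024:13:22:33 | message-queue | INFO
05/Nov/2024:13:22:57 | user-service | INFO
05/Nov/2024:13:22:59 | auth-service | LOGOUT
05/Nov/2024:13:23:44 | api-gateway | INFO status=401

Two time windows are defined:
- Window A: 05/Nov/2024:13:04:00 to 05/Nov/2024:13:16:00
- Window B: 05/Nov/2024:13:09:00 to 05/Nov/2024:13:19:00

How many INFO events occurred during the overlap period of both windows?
0

To find overlap events:

1. Window A: 05/Nov/2024:13:04:00 to 05/Nov/2024:13:16:00
2. Window B: 05/Nov/2024:13:09:00 to 05/Nov/2024:13:19:00
3. Overlap period: 05/Nov/2024:13:09:00 to 05/Nov/2024:13:16:00
4. Count INFO events in overlap: 0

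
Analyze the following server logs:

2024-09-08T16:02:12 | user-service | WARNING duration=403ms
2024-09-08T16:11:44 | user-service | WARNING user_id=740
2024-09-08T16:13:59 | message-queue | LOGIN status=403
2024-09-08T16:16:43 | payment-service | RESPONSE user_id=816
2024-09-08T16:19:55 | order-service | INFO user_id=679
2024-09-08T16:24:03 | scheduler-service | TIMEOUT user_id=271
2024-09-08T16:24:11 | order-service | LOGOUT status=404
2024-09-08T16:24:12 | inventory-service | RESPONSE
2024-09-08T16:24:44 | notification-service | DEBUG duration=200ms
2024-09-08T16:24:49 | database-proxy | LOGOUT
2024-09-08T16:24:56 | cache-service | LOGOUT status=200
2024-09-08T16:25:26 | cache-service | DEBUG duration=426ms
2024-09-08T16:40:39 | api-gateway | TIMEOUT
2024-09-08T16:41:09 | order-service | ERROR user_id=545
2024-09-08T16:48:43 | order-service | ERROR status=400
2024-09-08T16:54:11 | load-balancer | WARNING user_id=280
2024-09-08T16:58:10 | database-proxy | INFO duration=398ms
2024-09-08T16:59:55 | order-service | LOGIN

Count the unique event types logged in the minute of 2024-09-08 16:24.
4

To count unique event types:

1. Filter events in the minute starting at 2024-09-08 16:24
2. Extract event types from matching entries
3. Count unique types: 4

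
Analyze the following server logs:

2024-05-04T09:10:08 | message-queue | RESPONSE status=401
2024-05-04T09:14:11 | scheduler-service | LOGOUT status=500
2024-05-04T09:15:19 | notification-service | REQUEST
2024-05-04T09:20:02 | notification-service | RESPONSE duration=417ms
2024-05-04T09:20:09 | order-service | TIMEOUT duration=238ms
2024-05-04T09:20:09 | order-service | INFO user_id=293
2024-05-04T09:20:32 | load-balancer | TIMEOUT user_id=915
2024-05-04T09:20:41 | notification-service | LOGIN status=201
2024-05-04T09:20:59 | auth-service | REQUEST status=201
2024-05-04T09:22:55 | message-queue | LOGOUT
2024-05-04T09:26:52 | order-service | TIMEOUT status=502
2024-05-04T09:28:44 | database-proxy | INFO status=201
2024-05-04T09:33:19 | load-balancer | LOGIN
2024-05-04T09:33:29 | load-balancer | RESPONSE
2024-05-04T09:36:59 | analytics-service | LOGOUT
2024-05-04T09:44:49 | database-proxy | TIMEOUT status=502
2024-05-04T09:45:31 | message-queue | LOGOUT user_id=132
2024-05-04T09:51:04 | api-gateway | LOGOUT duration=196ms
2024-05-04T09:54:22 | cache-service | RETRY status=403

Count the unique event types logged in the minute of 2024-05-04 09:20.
5

To count unique event types:

1. Filter events in the minute starting at 2024-05-04 09:20
2. Extract event types from matching entries
3. Count unique types: 5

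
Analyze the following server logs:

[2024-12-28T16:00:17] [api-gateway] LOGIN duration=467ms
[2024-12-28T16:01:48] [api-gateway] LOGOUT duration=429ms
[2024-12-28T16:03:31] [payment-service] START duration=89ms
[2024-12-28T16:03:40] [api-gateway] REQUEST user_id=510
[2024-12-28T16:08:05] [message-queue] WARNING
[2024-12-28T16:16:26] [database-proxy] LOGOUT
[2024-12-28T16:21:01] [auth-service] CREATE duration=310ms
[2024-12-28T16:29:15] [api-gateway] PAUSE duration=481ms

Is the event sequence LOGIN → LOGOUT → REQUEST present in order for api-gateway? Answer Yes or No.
Yes

To verify sequence order:

1. Find all events in sequence LOGIN → LOGOUT → REQUEST for api-gateway
2. Extract their timestamps
3. Check if timestamps are in ascending order
4. Result: Yes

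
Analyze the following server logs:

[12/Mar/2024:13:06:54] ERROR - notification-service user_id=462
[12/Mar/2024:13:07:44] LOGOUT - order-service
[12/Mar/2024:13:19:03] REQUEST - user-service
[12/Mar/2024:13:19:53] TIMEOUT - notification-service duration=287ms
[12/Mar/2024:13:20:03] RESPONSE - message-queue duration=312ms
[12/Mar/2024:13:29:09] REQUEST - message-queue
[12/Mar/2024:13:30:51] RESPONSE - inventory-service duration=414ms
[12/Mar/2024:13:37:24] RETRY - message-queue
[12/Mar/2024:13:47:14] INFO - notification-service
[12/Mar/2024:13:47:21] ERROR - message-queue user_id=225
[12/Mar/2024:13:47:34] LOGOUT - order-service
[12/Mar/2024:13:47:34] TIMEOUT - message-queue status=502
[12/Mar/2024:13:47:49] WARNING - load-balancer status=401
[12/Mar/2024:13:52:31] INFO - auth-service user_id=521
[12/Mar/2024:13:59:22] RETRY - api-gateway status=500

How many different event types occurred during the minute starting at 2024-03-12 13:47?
5

To count unique event types:

1. Filter events in the minute starting at 2024-03-12 13:47
2. Extract event types from matching entries
3. Count unique types: 5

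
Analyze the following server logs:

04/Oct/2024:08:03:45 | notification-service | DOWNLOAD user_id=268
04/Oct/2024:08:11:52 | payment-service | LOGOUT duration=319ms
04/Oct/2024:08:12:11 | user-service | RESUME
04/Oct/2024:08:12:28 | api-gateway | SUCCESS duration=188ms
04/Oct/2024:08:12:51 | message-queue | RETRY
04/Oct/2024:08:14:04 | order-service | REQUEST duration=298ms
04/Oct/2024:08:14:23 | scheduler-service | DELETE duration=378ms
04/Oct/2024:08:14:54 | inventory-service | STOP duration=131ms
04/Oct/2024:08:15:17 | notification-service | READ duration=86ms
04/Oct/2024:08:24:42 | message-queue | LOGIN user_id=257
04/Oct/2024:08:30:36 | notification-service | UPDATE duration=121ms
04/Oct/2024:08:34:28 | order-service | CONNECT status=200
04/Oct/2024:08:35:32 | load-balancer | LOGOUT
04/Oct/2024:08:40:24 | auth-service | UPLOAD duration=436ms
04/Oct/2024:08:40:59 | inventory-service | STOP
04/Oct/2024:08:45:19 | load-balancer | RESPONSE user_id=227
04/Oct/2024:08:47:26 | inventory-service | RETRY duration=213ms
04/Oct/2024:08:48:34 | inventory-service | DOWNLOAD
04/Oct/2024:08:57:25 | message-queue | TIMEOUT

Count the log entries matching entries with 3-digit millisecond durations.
8

To find matching entries:

1. Pattern to match: entries with 3-digit millisecond durations
2. Scan each log entry for the pattern
3. Count matches: 8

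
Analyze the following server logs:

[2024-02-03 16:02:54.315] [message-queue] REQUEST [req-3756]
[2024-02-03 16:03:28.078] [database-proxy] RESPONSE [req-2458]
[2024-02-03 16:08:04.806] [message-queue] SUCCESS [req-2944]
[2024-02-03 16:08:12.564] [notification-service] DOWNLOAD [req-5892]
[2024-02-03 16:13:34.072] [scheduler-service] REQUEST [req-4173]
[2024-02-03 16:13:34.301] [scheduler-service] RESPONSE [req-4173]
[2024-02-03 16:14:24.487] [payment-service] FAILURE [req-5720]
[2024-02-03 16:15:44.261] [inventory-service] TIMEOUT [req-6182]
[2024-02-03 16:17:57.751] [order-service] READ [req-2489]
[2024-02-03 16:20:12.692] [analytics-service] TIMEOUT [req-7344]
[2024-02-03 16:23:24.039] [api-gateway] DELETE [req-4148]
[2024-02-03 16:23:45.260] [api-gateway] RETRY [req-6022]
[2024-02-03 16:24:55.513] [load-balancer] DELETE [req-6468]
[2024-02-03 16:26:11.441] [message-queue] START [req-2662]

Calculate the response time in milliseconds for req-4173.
229

To calculate latency:

1. Find REQUEST with id req-4173: 2024-02-03 16:13:34.072
2. Find RESPONSE with id req-4173: 2024-02-03 16:13:34.301
3. Latency: 2024-02-03 16:13:34.301 - 2024-02-03 16:13:34.072 = 229ms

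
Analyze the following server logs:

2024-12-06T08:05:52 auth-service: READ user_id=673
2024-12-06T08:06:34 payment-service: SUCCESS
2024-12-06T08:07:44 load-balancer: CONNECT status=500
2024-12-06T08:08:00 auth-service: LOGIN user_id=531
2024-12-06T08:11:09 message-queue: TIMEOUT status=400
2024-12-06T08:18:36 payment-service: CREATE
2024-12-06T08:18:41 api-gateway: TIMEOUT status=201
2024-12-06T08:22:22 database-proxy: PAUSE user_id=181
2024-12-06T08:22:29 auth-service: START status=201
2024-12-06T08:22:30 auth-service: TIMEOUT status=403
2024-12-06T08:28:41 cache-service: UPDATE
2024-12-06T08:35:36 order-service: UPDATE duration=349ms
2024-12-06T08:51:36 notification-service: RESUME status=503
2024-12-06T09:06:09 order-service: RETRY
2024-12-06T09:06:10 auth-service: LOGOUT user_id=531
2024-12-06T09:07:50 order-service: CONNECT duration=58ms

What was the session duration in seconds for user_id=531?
3490

To calculate session duration:

1. Find LOGIN event for user_id=531: 2024-12-06T08:08:00
2. Find LOGOUT event for user_id=531: 2024-12-06T09:06:10
3. Session duration: 2024-12-06T09:06:10 - 2024-12-06T08:08:00 = 3490 seconds (58 minutes)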